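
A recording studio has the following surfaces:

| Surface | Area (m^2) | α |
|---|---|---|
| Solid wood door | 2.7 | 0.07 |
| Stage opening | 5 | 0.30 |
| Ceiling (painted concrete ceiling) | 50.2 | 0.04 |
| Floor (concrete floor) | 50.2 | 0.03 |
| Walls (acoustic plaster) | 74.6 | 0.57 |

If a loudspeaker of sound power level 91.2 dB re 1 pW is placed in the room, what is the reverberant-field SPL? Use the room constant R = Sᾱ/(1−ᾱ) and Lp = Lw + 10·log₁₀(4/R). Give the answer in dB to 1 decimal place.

79.1 dB

A = 47.725 sabins; S = 182.7 m^2.
ᾱ = 0.2612, so room constant R = A/(1−ᾱ) = 64.598 m^2.
Lp = 91.2 + 10·log₁₀(4/64.598) = 91.2 + (-12.08) = 79.1 dB.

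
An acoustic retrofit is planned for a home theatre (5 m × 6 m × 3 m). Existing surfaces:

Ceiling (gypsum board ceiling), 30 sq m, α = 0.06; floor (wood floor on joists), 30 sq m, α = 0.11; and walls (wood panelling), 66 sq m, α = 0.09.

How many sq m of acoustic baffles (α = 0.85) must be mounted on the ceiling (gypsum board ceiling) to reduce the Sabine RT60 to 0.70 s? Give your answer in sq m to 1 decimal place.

Equivalent absorption area: A₁ = 30*0.06 + 30*0.11 + 66*0.09 = 11.040 sq m.
V = 90 m³. Target absorption A₂ = 0.161 × 90 / 0.70 = 20.700 sabins.
ΔA needed = 20.700 − 11.040 = 9.660 sabins.
Net gain per sq m: Δα = 0.85 − 0.06 = 0.79.
Area = ΔA/Δα = 9.660/0.79 = 12.2 sq m.

12.2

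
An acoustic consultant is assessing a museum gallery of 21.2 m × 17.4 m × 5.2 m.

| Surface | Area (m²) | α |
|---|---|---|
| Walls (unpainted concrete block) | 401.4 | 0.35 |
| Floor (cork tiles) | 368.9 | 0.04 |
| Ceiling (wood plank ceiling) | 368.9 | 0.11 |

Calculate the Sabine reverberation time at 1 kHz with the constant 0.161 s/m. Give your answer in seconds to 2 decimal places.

1.58 sec

Equivalent absorption area: A = 401.4*0.35 + 368.9*0.04 + 368.9*0.11 = 195.825 m².
V = 21.2·17.4·5.2 = 1918.176 m³.
Sabine: RT60 = 0.161 × 1918.176 / 195.825 = 1.58 s.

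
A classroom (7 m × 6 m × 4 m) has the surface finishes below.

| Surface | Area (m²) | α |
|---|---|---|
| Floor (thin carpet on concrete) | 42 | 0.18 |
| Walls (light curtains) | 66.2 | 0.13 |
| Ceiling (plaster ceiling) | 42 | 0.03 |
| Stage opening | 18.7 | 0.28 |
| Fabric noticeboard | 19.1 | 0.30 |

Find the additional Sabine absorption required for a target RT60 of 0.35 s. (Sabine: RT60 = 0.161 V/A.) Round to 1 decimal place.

48.9 sabins

Equivalent absorption area: A₁ = 42×0.18 + 66.2×0.13 + 42×0.03 + 18.7×0.28 + 19.1×0.30 = 28.392 m².
V = 168 m³. Required absorption A₂ = 0.161 × 168 / 0.35 = 77.280 sabins.
Additional absorption ΔA = 77.280 − 28.392 = 48.9 sabins.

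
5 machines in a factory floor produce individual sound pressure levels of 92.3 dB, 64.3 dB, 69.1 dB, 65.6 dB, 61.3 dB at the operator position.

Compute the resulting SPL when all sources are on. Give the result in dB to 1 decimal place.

92.3 dB

Sum in the linear (power) domain: Σ 10^(Lᵢ/10) = 10^(92.3/10) + 10^(64.3/10) + 10^(69.1/10) + 10^(65.6/10) + 10^(61.3/10) = 1.714e+09.
Combined level = 10 log₁₀(1.714e+09) = 92.3 dB.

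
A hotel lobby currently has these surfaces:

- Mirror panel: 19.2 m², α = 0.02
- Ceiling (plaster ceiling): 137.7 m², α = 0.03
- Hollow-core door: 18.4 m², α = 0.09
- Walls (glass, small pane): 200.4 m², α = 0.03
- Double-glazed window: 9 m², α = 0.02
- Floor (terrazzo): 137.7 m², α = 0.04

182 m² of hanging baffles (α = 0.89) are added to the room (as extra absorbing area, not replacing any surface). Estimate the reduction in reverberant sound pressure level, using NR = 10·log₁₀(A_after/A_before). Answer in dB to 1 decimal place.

10.0 dB

Equivalent absorption area: A_before = 19.2·0.02 + 137.7·0.03 + 18.4·0.09 + 200.4·0.03 + 9·0.02 + 137.7·0.04 = 17.871 m².
Treatment contributes 182·0.89 = 161.980 sabins.
New total A_after = 179.851 sabins.
NR = 10·log₁₀(179.851/17.871) = 10.0 dB.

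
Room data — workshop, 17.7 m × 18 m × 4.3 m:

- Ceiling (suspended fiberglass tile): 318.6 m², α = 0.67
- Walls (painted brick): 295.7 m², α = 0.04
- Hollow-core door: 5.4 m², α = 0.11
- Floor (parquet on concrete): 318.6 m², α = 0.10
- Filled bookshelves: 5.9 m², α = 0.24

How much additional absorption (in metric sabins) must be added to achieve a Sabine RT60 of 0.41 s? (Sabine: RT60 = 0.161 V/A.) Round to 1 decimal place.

Summing Sᵢαᵢ: 213.462 + 11.828 + 0.594 + 31.860 + 1.416 → A₁ = 259.160 sabins.
Target A₂ = 0.161·1369.98/0.41 = 537.968 sabins (V = 1369.98 m³).
Additional absorption ΔA = 537.968 − 259.160 = 278.8 sabins.

278.8 sabins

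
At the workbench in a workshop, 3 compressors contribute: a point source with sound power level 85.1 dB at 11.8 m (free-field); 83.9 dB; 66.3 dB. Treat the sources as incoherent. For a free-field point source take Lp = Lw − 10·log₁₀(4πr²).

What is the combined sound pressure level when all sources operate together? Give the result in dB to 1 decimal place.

Source at 11.8 m: Lp = 85.1 − 10·log₁₀(4π·11.8²) = 85.1 − 10·log₁₀(1749.741) = 52.7 dB.
Σ 10^(Lᵢ/10) = 2.499e+08.
Combined level = 10 log₁₀(2.499e+08) = 84.0 dB.

84.0 dB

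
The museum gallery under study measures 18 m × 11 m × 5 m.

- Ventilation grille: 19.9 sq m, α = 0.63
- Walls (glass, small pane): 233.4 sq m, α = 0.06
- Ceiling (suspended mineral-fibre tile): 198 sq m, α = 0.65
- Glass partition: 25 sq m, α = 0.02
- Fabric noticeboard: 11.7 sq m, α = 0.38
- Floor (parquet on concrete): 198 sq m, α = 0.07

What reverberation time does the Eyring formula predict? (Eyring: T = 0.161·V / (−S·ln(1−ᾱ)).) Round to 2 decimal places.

Total surface area S = 19.9 + 233.4 + 198 + 25 + 11.7 + 198 = 686.0 sq m.
Σ(Sᵢαᵢ) = 19.9×0.63 + 233.4×0.06 + 198×0.65 + 25×0.02 + 11.7×0.38 + 198×0.07 = 174.047.
ᾱ = 174.047 / 686.0 = 0.2537.
−S·ln(1−ᾱ) = −686.0 × ln(1 − 0.2537) = 200.743.
V = 18 × 11 × 5 = 990 m³.
RT60 = 0.161 × 990 / 200.743 = 0.79 s.

0.79 s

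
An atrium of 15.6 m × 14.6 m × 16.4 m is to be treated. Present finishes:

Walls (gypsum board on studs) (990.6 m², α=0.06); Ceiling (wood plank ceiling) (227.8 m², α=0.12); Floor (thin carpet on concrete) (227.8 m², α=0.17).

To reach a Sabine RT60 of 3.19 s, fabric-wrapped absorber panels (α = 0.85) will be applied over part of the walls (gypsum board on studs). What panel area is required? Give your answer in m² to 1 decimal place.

79.8

A₁ = Σ Sᵢαᵢ = 990.6·0.06 + 227.8·0.12 + 227.8·0.17 = 125.498 sabins.
Required A₂ = 0.161·3735.264/3.19 = 188.520 sabins.
ΔA needed = 188.520 − 125.498 = 63.022 sabins.
Each m² of panel replacing the walls (gypsum board on studs) adds (0.85 − 0.06) = 0.79 sabins.
Area = ΔA/Δα = 63.022/0.79 = 79.8 m².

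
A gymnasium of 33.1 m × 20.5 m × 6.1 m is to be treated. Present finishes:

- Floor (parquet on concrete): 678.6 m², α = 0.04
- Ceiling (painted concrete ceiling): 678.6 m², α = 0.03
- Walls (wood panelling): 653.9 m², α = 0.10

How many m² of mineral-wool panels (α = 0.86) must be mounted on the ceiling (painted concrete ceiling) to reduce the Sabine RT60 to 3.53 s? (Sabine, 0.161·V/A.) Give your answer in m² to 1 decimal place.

A₁ = Σ Sᵢαᵢ = 678.6·0.04 + 678.6·0.03 + 653.9·0.10 = 112.892 sabins.
Required A₂ = 0.161·4139.155/3.53 = 188.783 sabins.
ΔA needed = 188.783 − 112.892 = 75.891 sabins.
Each m² of panel replacing the ceiling (painted concrete ceiling) adds (0.86 − 0.03) = 0.83 sabins.
Area = ΔA/Δα = 75.891/0.83 = 91.4 m².

91.4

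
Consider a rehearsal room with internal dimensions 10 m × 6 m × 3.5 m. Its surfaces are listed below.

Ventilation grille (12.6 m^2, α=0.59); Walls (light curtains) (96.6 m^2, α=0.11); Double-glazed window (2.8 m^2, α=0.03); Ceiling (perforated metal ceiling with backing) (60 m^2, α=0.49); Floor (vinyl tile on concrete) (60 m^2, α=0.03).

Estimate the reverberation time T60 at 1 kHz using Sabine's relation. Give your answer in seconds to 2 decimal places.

0.69 sec

A = Σ Sᵢαᵢ = 12.6×0.59 + 96.6×0.11 + 2.8×0.03 + 60×0.49 + 60×0.03 = 49.344 sabins.
Room volume: 210 m³.
T = 0.161 V/A = 0.161·210/49.344 = 0.69 s.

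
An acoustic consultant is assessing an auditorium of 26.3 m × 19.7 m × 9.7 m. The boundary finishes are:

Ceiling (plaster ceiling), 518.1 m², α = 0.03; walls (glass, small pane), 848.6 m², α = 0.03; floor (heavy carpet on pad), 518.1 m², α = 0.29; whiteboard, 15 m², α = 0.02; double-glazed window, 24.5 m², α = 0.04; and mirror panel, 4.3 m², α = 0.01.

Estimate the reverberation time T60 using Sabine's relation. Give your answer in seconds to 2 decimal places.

4.20 s

Total absorption A = 518.1*0.03 + 848.6*0.03 + 518.1*0.29 + 15*0.02 + 24.5*0.04 + 4.3*0.01
  = 15.543 + 25.458 + 150.249 + 0.300 + 0.980 + 0.043 = 192.573 m² sabins.
Room volume: 5025.667 m³.
RT60 = 0.161 · V / A = 0.161 × 5025.667 / 192.573 = 4.20 s.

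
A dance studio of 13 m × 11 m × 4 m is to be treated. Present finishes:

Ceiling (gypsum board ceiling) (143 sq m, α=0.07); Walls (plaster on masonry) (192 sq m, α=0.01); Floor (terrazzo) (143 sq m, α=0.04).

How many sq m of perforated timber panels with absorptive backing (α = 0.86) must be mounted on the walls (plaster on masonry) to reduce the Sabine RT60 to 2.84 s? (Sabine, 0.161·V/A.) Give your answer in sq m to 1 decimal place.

Summing Sᵢαᵢ: 10.010 + 1.920 + 5.720 → A₁ = 17.650 sabins.
V = 572 m³. Target absorption A₂ = 0.161 × 572 / 2.84 = 32.427 sabins.
Absorption to add: 32.427 − 17.650 = 14.777 sabins.
Net gain per sq m: Δα = 0.86 − 0.01 = 0.85.
Area = ΔA/Δα = 14.777/0.85 = 17.4 sq m.

17.4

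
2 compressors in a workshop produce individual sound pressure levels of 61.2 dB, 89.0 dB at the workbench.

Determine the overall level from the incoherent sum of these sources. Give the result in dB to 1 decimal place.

Σ 10^(Lᵢ/10) = 7.956e+08.
Back to dB: 10·log₁₀ Σ = 89.0 dB.

89.0 dB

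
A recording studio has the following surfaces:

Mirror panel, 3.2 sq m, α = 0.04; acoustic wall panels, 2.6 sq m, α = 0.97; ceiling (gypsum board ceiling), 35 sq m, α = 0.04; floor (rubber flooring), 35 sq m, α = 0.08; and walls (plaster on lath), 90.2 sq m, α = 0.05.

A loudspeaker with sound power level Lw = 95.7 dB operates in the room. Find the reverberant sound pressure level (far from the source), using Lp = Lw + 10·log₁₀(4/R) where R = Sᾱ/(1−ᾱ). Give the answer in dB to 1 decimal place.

90.9 dB

A = 11.360 sabins; S = 166.0 sq m.
ᾱ = 0.0684, so room constant R = A/(1−ᾱ) = 12.194 sq m.
Lp = 95.7 + 10·log₁₀(4/12.194) = 95.7 + (-4.84) = 90.9 dB.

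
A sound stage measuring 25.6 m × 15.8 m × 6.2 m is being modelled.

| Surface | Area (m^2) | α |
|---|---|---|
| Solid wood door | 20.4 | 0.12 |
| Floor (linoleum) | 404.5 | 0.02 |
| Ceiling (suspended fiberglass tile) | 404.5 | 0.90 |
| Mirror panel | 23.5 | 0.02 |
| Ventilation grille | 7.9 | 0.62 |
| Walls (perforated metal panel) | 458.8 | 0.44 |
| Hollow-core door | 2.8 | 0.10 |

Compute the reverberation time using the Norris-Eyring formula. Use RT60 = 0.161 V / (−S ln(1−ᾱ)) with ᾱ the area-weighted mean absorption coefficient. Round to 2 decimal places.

S = Σ Sᵢ = 1322.4 m^2.
Absorption A = 20.4×0.12 + 404.5×0.02 + 404.5×0.90 + 23.5×0.02 + 7.9×0.62 + 458.8×0.44 + 2.8×0.10 = 582.108 sabins.
ᾱ = 582.108 / 1322.4 = 0.4402.
−S·ln(1−ᾱ) = −1322.4 × ln(1 − 0.4402) = 767.224.
V = 25.6 × 15.8 × 6.2 = 2507.776 m³.
T = 0.161·V/[−S·ln(1−ᾱ)] = 0.161·2507.776/767.224 = 0.53 s.

0.53 s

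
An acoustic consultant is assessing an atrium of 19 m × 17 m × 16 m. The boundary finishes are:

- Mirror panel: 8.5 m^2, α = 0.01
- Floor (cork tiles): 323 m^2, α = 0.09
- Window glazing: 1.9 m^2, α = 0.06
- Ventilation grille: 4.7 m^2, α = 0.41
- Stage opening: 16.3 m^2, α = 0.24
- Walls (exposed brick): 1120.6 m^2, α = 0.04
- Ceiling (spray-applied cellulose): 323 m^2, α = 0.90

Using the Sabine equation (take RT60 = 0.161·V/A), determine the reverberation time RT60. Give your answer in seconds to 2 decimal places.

2.24 seconds

Summing Sᵢαᵢ: 0.085 + 29.070 + 0.114 + 1.927 + 3.912 + 44.824 + 290.700 → A = 370.632 sabins.
Room volume: 5168 m³.
Sabine: RT60 = 0.161 × 5168 / 370.632 = 2.24 s.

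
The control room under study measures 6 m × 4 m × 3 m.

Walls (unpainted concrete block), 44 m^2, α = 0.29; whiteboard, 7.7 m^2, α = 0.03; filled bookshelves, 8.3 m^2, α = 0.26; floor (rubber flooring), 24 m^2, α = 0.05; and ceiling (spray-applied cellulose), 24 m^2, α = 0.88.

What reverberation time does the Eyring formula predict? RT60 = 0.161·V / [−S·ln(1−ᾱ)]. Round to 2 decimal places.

Total surface area S = 44 + 7.7 + 8.3 + 24 + 24 = 108.0 m^2.
Absorption A = 44·0.29 + 7.7·0.03 + 8.3·0.26 + 24·0.05 + 24·0.88 = 37.469 sabins.
ᾱ = 37.469 / 108.0 = 0.3469.
Eyring denominator: −S ln(1−ᾱ) = 46.011.
V = 6 × 4 × 3 = 72 m³.
RT60 = 0.161 × 72 / 46.011 = 0.25 s.

0.25 seconds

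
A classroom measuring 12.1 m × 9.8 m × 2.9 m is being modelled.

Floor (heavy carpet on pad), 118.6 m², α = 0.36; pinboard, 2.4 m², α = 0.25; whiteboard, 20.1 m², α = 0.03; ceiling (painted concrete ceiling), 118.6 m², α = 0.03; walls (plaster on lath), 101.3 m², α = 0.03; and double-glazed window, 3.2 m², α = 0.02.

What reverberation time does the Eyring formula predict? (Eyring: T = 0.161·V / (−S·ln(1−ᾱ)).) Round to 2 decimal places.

S = Σ Sᵢ = 364.2 m².
Absorption A = 118.6·0.36 + 2.4·0.25 + 20.1·0.03 + 118.6·0.03 + 101.3·0.03 + 3.2·0.02 = 50.560 sabins.
ᾱ = 50.560 / 364.2 = 0.1388.
Eyring denominator: −S ln(1−ᾱ) = 54.422.
V = 12.1 × 9.8 × 2.9 = 343.882 m³.
RT60 = 0.161 × 343.882 / 54.422 = 1.02 s.

1.02 sec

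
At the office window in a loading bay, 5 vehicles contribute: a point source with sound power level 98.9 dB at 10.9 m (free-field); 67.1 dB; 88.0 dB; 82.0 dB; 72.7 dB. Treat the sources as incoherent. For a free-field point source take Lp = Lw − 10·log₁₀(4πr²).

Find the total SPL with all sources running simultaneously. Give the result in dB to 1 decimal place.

Source at 10.9 m: Lp = 98.9 − 10·log₁₀(4π·10.9²) = 98.9 − 10·log₁₀(1493.010) = 67.2 dB.
Sum in the linear (power) domain: Σ 10^(Lᵢ/10) = 10^(67.2/10) + 10^(67.1/10) + 10^(88.0/10) + 10^(82.0/10) + 10^(72.7/10) = 8.184e+08.
Back to dB: 10·log₁₀ Σ = 89.1 dB.

89.1 dB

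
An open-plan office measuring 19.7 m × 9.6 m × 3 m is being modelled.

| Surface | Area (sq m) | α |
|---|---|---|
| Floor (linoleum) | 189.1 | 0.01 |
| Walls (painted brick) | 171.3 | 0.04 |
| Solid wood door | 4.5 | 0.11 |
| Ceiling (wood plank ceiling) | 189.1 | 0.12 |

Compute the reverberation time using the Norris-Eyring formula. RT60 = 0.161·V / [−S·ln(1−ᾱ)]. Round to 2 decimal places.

2.78 s

Total surface area S = 189.1 + 171.3 + 4.5 + 189.1 = 554.0 sq m.
Absorption A = 189.1·0.01 + 171.3·0.04 + 4.5·0.11 + 189.1·0.12 = 31.930 sabins.
ᾱ = 31.930 / 554.0 = 0.0576.
−S·ln(1−ᾱ) = −554.0 × ln(1 − 0.0576) = 32.866.
V = 19.7 × 9.6 × 3 = 567.36 m³.
RT60 = 0.161 × 567.36 / 32.866 = 2.78 s.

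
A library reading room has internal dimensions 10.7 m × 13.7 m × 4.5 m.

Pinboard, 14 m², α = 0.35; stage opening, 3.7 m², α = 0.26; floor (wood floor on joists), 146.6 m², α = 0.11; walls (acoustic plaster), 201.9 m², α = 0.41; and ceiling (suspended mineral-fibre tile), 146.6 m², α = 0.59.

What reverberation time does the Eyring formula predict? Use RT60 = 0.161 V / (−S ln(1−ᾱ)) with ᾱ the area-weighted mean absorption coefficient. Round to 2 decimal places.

0.44 s

S = Σ Sᵢ = 512.8 m².
Absorption A = 14×0.35 + 3.7×0.26 + 146.6×0.11 + 201.9×0.41 + 146.6×0.59 = 191.261 sabins.
Mean coefficient ᾱ = A/S = 0.3730.
−S·ln(1−ᾱ) = −512.8 × ln(1 − 0.3730) = 239.380.
V = 10.7 × 13.7 × 4.5 = 659.655 m³.
T = 0.161·V/[−S·ln(1−ᾱ)] = 0.161·659.655/239.380 = 0.44 s.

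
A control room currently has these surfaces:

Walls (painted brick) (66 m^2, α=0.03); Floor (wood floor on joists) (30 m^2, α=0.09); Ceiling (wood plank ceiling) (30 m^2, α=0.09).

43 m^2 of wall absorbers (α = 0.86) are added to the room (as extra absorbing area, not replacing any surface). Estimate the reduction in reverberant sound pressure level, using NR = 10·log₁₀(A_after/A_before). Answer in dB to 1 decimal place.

Equivalent absorption area: A_before = 66×0.03 + 30×0.09 + 30×0.09 = 7.380 m^2.
Added absorption = 43 × 0.86 = 36.980 sabins.
A_after = 7.380 + 36.980 = 44.360 sabins.
Reduction = 10 log₁₀(A_after/A_before) = 10 log₁₀(6.0108) = 7.8 dB.

7.8 dB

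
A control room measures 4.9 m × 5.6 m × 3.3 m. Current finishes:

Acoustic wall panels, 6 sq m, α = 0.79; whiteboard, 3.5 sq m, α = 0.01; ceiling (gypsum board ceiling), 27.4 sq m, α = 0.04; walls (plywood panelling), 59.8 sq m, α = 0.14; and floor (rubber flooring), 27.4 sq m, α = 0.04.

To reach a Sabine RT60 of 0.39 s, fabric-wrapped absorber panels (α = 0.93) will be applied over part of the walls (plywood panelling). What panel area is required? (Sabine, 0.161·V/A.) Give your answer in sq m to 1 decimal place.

27.9

A₁ = Σ Sᵢαᵢ = 6*0.79 + 3.5*0.01 + 27.4*0.04 + 59.8*0.14 + 27.4*0.04 = 15.339 sabins.
Required A₂ = 0.161·90.552/0.39 = 37.382 sabins.
ΔA needed = 37.382 − 15.339 = 22.043 sabins.
Net gain per sq m: Δα = 0.93 − 0.14 = 0.79.
Area = ΔA/Δα = 22.043/0.79 = 27.9 sq m.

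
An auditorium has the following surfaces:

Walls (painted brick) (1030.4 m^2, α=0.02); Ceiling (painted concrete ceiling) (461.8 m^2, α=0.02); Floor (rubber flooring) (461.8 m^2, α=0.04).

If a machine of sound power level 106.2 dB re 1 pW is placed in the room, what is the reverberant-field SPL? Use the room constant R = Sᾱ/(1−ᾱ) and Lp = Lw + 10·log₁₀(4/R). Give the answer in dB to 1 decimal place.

Σ(Sᵢαᵢ) = 1030.4·0.02 + 461.8·0.02 + 461.8·0.04 = 48.316; total area S = 1954.0 m^2.
ᾱ = 48.316/1954.0 = 0.0247; R = Sᾱ/(1−ᾱ) = 48.316/(1−0.0247) = 49.540 m^2.
Lp = Lw + 10 log₁₀(4/R) = 106.2 -10.93 = 95.3 dB.

95.3 dB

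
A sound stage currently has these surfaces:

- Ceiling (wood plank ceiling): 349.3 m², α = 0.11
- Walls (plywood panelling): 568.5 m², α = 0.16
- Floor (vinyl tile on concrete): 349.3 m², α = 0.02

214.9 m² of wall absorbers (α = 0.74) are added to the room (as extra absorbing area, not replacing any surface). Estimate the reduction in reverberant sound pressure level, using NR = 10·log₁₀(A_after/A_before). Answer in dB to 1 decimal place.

Summing Sᵢαᵢ: 38.423 + 90.960 + 6.986 → A_before = 136.369 sabins.
Treatment contributes 214.9·0.74 = 159.026 sabins.
New total A_after = 295.395 sabins.
NR = 10·log₁₀(295.395/136.369) = 3.4 dB.

3.4 dB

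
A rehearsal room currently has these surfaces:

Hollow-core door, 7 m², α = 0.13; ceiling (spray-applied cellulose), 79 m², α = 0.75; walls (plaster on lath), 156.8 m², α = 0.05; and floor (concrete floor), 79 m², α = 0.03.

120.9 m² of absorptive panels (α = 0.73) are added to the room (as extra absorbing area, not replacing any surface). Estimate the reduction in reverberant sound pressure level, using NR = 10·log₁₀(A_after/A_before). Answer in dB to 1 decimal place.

Summing Sᵢαᵢ: 0.910 + 59.250 + 7.840 + 2.370 → A_before = 70.370 sabins.
Added absorption = 120.9 × 0.73 = 88.257 sabins.
A_after = 70.370 + 88.257 = 158.627 sabins.
NR = 10·log₁₀(158.627/70.370) = 3.5 dB.

3.5 dB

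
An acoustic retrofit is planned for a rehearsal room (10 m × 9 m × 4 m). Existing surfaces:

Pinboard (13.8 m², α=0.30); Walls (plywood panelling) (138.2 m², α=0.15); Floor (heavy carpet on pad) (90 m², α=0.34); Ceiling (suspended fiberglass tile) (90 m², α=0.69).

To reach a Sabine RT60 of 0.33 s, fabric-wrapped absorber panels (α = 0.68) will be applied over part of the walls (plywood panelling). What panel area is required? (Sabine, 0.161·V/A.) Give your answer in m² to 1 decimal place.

109.6

Total absorption A₁ = 13.8·0.30 + 138.2·0.15 + 90·0.34 + 90·0.69
  = 4.140 + 20.730 + 30.600 + 62.100 = 117.570 m² sabins.
V = 360 m³. Target absorption A₂ = 0.161 × 360 / 0.33 = 175.636 sabins.
ΔA needed = 175.636 − 117.570 = 58.066 sabins.
Each m² of panel replacing the walls (plywood panelling) adds (0.68 − 0.15) = 0.53 sabins.
Area = ΔA/Δα = 58.066/0.53 = 109.6 m².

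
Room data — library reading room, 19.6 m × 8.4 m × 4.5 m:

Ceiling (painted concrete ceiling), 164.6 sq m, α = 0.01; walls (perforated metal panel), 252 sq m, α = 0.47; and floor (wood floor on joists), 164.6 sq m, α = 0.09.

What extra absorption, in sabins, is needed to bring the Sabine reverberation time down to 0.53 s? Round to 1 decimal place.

90.2 sabins

Total absorption A₁ = 164.6×0.01 + 252×0.47 + 164.6×0.09
  = 1.646 + 118.440 + 14.814 = 134.900 sq m sabins.
For T = 0.53 s, need A₂ = 0.161·V/T = 0.161·740.88/0.53 = 225.060 sabins.
Shortfall: 225.060 − 134.900 = 90.2 sabins.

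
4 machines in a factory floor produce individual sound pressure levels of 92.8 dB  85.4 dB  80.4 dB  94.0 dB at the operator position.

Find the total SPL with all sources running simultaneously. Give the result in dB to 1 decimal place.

Sum in the linear (power) domain: Σ 10^(Lᵢ/10) = 10^(92.8/10) + 10^(85.4/10) + 10^(80.4/10) + 10^(94.0/10) = 4.874e+09.
Back to dB: 10·log₁₀ Σ = 96.9 dB.

96.9 dB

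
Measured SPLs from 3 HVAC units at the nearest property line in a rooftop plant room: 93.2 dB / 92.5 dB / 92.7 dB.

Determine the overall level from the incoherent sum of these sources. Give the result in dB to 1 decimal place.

97.6 dB

Converting to relative power and adding: 10^(93.2/10) + 10^(92.5/10) + 10^(92.7/10) = 5.73e+09.
Back to dB: 10·log₁₀ Σ = 97.6 dB.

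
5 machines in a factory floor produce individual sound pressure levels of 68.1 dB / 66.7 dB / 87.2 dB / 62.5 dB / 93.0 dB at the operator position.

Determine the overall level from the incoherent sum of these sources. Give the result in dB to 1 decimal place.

94.0 dB

Converting to relative power and adding: 10^(68.1/10) + 10^(66.7/10) + 10^(87.2/10) + 10^(62.5/10) + 10^(93.0/10) = 2.533e+09.
Combined level = 10 log₁₀(2.533e+09) = 94.0 dB.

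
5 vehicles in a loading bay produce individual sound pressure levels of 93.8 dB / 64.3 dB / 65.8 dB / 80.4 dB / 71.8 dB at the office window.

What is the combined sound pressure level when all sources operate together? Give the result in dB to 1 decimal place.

94.0 dB

Σ 10^(Lᵢ/10) = 2.53e+09.
Back to dB: 10·log₁₀ Σ = 94.0 dB.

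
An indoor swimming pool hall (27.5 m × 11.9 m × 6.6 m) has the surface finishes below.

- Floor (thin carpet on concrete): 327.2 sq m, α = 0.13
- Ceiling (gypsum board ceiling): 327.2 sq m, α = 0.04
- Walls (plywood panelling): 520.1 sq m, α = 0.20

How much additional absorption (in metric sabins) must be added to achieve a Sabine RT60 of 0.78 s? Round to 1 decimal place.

Summing Sᵢαᵢ: 42.536 + 13.088 + 104.020 → A₁ = 159.644 sabins.
For T = 0.78 s, need A₂ = 0.161·V/T = 0.161·2159.85/0.78 = 445.815 sabins.
Additional absorption ΔA = 445.815 − 159.644 = 286.2 sabins.

286.2 sabins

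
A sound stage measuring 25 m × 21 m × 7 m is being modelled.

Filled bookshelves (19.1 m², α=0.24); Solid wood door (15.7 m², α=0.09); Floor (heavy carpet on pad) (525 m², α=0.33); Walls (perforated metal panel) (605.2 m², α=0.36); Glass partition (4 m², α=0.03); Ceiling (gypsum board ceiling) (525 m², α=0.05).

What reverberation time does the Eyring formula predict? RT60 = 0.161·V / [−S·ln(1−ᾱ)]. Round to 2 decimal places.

1.21 sec

S = Σ Sᵢ = 1694.0 m².
Σ(Sᵢαᵢ) = 19.1·0.24 + 15.7·0.09 + 525·0.33 + 605.2·0.36 + 4·0.03 + 525·0.05 = 423.489.
ᾱ = 423.489 / 1694.0 = 0.2500.
Eyring denominator: −S ln(1−ᾱ) = 487.333.
V = 25 × 21 × 7 = 3675 m³.
RT60 = 0.161 × 3675 / 487.333 = 1.21 s.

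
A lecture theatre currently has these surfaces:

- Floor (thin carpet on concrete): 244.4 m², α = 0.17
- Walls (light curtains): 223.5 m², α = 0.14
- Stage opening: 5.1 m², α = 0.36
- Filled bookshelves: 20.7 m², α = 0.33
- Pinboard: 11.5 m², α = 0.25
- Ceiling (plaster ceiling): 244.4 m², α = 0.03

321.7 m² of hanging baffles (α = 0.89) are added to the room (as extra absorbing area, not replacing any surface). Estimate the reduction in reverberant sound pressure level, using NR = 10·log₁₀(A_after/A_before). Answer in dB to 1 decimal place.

6.2 dB

Equivalent absorption area: A_before = 244.4*0.17 + 223.5*0.14 + 5.1*0.36 + 20.7*0.33 + 11.5*0.25 + 244.4*0.03 = 91.712 m².
Treatment contributes 321.7·0.89 = 286.313 sabins.
New total A_after = 378.025 sabins.
NR = 10·log₁₀(378.025/91.712) = 6.2 dB.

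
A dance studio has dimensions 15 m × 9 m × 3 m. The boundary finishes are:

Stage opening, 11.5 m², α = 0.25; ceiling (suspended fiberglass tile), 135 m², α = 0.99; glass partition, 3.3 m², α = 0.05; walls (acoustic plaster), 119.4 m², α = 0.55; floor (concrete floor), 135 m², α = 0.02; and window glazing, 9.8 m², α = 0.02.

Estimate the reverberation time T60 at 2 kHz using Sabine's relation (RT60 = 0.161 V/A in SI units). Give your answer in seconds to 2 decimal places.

0.32 s

Equivalent absorption area: A = 11.5·0.25 + 135·0.99 + 3.3·0.05 + 119.4·0.55 + 135·0.02 + 9.8·0.02 = 205.256 m².
Volume V = 15 × 9 × 3 = 405 m³.
T = 0.161 V/A = 0.161·405/205.256 = 0.32 s.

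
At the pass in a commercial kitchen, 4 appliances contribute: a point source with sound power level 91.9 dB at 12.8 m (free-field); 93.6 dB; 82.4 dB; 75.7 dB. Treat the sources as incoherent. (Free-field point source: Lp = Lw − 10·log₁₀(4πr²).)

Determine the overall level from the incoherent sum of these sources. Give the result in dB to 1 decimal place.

Source at 12.8 m: Lp = 91.9 − 10·log₁₀(4π·12.8²) = 91.9 − 10·log₁₀(2058.874) = 58.8 dB.
Σ 10^(Lᵢ/10) = 2.503e+09.
Back to dB: 10·log₁₀ Σ = 94.0 dB.

94.0 dB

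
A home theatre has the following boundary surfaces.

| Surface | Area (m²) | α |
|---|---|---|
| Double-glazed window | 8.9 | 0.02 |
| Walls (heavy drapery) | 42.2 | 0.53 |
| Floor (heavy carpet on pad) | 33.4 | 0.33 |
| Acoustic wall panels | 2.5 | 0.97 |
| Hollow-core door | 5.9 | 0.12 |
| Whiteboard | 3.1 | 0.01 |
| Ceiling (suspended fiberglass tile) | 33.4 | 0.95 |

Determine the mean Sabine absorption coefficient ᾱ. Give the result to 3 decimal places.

S = Σ Sᵢ = 8.9 + 42.2 + 33.4 + 2.5 + 5.9 + 3.1 + 33.4 = 129.4 m².
Weighted sum Σ Sα = 68.460.
ᾱ = 68.460 / 129.4 = 0.529.

0.529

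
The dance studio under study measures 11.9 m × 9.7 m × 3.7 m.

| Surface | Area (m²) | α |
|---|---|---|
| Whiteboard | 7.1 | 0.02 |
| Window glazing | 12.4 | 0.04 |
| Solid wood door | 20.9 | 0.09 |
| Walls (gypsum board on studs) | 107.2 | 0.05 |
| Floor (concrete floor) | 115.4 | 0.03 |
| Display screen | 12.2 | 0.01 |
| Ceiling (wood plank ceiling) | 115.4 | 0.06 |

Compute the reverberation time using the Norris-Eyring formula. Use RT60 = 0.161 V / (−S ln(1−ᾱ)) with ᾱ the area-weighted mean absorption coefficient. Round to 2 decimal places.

S = Σ Sᵢ = 390.6 m².
Absorption A = 7.1×0.02 + 12.4×0.04 + 20.9×0.09 + 107.2×0.05 + 115.4×0.03 + 12.2×0.01 + 115.4×0.06 = 18.387 sabins.
ᾱ = 18.387 / 390.6 = 0.0471.
Eyring denominator: −S ln(1−ᾱ) = 18.845.
V = 11.9 × 9.7 × 3.7 = 427.091 m³.
T = 0.161·V/[−S·ln(1−ᾱ)] = 0.161·427.091/18.845 = 3.65 s.

3.65 seconds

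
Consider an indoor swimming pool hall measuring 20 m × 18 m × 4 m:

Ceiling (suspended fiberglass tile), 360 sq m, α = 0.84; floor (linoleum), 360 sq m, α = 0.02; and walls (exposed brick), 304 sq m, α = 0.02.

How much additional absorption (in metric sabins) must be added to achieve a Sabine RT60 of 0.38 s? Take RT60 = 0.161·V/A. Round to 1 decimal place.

294.4 sabins

Summing Sᵢαᵢ: 302.400 + 7.200 + 6.080 → A₁ = 315.680 sabins.
Target A₂ = 0.161·1440/0.38 = 610.105 sabins (V = 1440 m³).
Additional absorption ΔA = 610.105 − 315.680 = 294.4 sabins.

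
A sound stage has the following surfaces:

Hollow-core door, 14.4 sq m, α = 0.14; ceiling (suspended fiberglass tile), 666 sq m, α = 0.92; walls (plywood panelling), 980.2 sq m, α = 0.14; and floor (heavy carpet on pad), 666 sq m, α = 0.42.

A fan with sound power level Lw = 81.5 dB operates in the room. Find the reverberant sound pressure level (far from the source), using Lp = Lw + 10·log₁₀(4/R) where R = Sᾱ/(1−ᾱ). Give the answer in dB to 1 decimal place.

Σ(Sᵢαᵢ) = 14.4·0.14 + 666·0.92 + 980.2·0.14 + 666·0.42 = 1031.684; total area S = 2326.6 sq m.
ᾱ = 1031.684/2326.6 = 0.4434; R = Sᾱ/(1−ᾱ) = 1031.684/(1−0.4434) = 1853.547 sq m.
Lp = 81.5 + 10·log₁₀(4/1853.547) = 81.5 + (-26.66) = 54.8 dB.

54.8 dB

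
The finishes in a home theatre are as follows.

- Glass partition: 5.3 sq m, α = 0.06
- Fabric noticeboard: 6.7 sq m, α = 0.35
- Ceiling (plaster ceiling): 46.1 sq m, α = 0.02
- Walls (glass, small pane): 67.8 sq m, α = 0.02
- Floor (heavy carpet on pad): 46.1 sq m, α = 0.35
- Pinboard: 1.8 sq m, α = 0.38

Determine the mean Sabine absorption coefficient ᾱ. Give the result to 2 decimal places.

S = Σ Sᵢ = 5.3 + 6.7 + 46.1 + 67.8 + 46.1 + 1.8 = 173.8 sq m.
A = 5.3·0.06 + 6.7·0.35 + 46.1·0.02 + 67.8·0.02 + 46.1·0.35 + 1.8·0.38 = 21.760 sabins.
ᾱ = 21.760 / 173.8 = 0.13.

0.13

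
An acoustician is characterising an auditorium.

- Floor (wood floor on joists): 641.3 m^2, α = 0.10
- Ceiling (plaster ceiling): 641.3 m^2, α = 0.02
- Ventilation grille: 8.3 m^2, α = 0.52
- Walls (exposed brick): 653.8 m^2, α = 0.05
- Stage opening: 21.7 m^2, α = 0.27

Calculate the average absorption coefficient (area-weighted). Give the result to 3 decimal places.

Total surface area S = 1966.4 m^2.
Σ(Sᵢαᵢ) = 641.3·0.10 + 641.3·0.02 + 8.3·0.52 + 653.8·0.05 + 21.7·0.27 = 119.821.
ᾱ = A/S = 0.061.

0.061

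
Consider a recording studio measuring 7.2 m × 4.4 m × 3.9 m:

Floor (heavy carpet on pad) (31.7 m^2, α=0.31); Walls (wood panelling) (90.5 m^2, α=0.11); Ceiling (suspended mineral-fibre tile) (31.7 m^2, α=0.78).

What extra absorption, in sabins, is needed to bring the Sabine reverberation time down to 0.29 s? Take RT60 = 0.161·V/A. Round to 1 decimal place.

24.1 sabins

A₁ = Σ Sᵢαᵢ = 31.7×0.31 + 90.5×0.11 + 31.7×0.78 = 44.508 sabins.
Target A₂ = 0.161·123.552/0.29 = 68.593 sabins (V = 123.552 m³).
Additional absorption ΔA = 68.593 − 44.508 = 24.1 sabins.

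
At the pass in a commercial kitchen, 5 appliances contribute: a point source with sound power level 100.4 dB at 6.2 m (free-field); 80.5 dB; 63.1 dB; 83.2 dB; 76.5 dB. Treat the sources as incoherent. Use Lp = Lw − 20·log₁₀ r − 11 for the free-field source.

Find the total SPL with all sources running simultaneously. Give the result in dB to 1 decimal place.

Source at 6.2 m: Lp = 100.4 − 20·log₁₀(6.2) − 11 = 73.6 dB.
Σ 10^(Lᵢ/10) = 3.908e+08.
L_total = 10·log₁₀(3.908e+08) = 85.9 dB.

85.9 dB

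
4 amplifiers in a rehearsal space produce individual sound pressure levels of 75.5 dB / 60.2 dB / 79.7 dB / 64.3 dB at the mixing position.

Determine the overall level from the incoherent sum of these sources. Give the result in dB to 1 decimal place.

81.2 dB

Sum in the linear (power) domain: Σ 10^(Lᵢ/10) = 10^(75.5/10) + 10^(60.2/10) + 10^(79.7/10) + 10^(64.3/10) = 1.325e+08.
Back to dB: 10·log₁₀ Σ = 81.2 dB.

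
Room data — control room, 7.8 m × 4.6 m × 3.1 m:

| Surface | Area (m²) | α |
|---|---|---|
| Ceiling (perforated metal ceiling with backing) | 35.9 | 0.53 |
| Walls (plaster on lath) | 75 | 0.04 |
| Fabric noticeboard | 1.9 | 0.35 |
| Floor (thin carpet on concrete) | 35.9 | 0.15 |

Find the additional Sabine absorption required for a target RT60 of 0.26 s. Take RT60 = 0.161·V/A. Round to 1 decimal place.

40.8 sabins

A₁ = Σ Sᵢαᵢ = 35.9*0.53 + 75*0.04 + 1.9*0.35 + 35.9*0.15 = 28.077 sabins.
Target A₂ = 0.161·111.228/0.26 = 68.876 sabins (V = 111.228 m³).
ΔA = A₂ − A₁ = 68.876 − 28.077 = 40.8 sabins.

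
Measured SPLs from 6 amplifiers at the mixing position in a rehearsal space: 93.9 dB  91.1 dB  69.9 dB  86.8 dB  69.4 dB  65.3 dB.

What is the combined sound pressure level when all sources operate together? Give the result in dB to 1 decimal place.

96.3 dB

Sum in the linear (power) domain: Σ 10^(Lᵢ/10) = 10^(93.9/10) + 10^(91.1/10) + 10^(69.9/10) + 10^(86.8/10) + 10^(69.4/10) + 10^(65.3/10) = 4.243e+09.
L_total = 10·log₁₀(4.243e+09) = 96.3 dB.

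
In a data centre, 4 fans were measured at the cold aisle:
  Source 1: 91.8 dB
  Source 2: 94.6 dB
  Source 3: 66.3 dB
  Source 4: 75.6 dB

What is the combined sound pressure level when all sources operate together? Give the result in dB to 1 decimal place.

96.5 dB

Σ 10^(Lᵢ/10) = 4.438e+09.
Combined level = 10 log₁₀(4.438e+09) = 96.5 dB.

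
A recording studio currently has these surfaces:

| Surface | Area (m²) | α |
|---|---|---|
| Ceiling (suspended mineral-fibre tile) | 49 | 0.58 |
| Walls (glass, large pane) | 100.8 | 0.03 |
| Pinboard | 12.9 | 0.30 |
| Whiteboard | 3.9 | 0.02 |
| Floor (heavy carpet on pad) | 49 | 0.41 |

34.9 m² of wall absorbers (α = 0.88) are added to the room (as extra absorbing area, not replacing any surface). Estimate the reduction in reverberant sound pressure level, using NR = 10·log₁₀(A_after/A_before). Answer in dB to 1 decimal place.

1.9 dB

Equivalent absorption area: A_before = 49*0.58 + 100.8*0.03 + 12.9*0.30 + 3.9*0.02 + 49*0.41 = 55.482 m².
Added absorption = 34.9 × 0.88 = 30.712 sabins.
A_after = 55.482 + 30.712 = 86.194 sabins.
NR = 10·log₁₀(86.194/55.482) = 1.9 dB.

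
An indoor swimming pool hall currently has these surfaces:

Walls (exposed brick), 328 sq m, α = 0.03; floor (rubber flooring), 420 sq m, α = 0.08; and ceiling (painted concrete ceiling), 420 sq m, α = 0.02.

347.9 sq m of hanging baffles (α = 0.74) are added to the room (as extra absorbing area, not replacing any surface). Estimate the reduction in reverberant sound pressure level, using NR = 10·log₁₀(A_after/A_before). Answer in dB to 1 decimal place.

A_before = Σ Sᵢαᵢ = 328*0.03 + 420*0.08 + 420*0.02 = 51.840 sabins.
Added absorption = 347.9 × 0.74 = 257.446 sabins.
A_after = 51.840 + 257.446 = 309.286 sabins.
Reduction = 10 log₁₀(A_after/A_before) = 10 log₁₀(5.9662) = 7.8 dB.

7.8 dB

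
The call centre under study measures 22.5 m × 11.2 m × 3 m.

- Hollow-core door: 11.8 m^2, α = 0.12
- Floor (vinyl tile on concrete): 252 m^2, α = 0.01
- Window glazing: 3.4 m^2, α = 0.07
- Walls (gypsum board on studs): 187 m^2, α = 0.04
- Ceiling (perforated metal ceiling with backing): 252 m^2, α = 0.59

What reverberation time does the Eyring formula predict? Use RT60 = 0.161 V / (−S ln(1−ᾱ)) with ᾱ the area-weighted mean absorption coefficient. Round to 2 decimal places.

Total surface area S = 11.8 + 252 + 3.4 + 187 + 252 = 706.2 m^2.
Σ(Sᵢαᵢ) = 11.8×0.12 + 252×0.01 + 3.4×0.07 + 187×0.04 + 252×0.59 = 160.334.
Mean coefficient ᾱ = A/S = 0.2270.
−S·ln(1−ᾱ) = −706.2 × ln(1 − 0.2270) = 181.830.
V = 22.5 × 11.2 × 3 = 756 m³.
RT60 = 0.161 × 756 / 181.830 = 0.67 s.

0.67 seconds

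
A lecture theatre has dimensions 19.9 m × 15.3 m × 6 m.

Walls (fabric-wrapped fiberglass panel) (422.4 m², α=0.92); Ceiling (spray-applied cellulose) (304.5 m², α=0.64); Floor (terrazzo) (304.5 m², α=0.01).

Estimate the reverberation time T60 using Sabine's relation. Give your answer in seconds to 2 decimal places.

Summing Sᵢαᵢ: 388.608 + 194.880 + 3.045 → A = 586.533 sabins.
V = 19.9·15.3·6 = 1826.82 m³.
T = 0.161 V/A = 0.161·1826.82/586.533 = 0.50 s.

0.50 s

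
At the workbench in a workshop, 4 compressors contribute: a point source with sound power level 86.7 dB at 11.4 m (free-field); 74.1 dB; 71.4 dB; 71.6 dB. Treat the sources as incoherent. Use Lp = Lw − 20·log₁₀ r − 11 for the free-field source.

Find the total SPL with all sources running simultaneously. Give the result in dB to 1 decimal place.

77.3 dB

Source at 11.4 m: Lp = 86.7 − 20·log₁₀(11.4) − 11 = 54.6 dB.
Σ 10^(Lᵢ/10) = 5.425e+07.
L_total = 10·log₁₀(5.425e+07) = 77.3 dB.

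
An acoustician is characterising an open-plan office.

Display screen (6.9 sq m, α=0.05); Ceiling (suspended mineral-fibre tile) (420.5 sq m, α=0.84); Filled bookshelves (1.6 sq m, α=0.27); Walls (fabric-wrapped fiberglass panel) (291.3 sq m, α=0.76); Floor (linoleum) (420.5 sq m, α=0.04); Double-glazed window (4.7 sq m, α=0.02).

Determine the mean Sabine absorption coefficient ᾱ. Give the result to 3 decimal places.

0.517

Total surface area S = 1145.5 sq m.
A = 6.9·0.05 + 420.5·0.84 + 1.6·0.27 + 291.3·0.76 + 420.5·0.04 + 4.7·0.02 = 592.299 sabins.
ᾱ = 592.299 / 1145.5 = 0.517.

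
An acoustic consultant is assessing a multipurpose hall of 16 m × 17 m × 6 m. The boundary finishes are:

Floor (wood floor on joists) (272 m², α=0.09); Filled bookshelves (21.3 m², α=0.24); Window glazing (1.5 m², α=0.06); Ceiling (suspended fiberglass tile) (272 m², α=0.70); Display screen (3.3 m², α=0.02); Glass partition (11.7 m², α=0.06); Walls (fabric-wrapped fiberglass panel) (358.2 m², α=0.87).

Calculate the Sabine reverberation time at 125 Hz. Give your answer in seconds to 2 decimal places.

Equivalent absorption area: A = 272*0.09 + 21.3*0.24 + 1.5*0.06 + 272*0.70 + 3.3*0.02 + 11.7*0.06 + 358.2*0.87 = 532.484 m².
V = 16·17·6 = 1632 m³.
T = 0.161 V/A = 0.161·1632/532.484 = 0.49 s.

0.49 sec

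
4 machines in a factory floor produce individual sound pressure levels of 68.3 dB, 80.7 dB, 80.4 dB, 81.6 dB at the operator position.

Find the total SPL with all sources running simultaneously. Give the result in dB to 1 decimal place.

Sum in the linear (power) domain: Σ 10^(Lᵢ/10) = 10^(68.3/10) + 10^(80.7/10) + 10^(80.4/10) + 10^(81.6/10) = 3.784e+08.
Combined level = 10 log₁₀(3.784e+08) = 85.8 dB.

85.8 dB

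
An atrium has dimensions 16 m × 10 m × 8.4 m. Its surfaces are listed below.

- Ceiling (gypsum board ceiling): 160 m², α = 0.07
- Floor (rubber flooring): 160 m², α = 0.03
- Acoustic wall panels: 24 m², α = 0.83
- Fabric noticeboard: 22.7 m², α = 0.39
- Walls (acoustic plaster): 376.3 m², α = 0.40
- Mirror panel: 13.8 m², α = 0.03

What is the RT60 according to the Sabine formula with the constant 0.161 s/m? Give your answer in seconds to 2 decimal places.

Total absorption A = 160*0.07 + 160*0.03 + 24*0.83 + 22.7*0.39 + 376.3*0.40 + 13.8*0.03
  = 11.200 + 4.800 + 19.920 + 8.853 + 150.520 + 0.414 = 195.707 m² sabins.
Volume V = 16 × 10 × 8.4 = 1344 m³.
T = 0.161 V/A = 0.161·1344/195.707 = 1.11 s.

1.11 s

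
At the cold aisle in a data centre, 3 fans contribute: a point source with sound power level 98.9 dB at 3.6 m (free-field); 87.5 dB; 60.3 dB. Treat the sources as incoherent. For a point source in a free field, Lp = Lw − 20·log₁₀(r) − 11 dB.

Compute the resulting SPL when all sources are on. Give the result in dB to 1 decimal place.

87.9 dB

Source at 3.6 m: Lp = 98.9 − 20·log₁₀(3.6) − 11 = 76.8 dB.
Converting to relative power and adding: 10^(76.8/10) + 10^(87.5/10) + 10^(60.3/10) = 6.113e+08.
Back to dB: 10·log₁₀ Σ = 87.9 dB.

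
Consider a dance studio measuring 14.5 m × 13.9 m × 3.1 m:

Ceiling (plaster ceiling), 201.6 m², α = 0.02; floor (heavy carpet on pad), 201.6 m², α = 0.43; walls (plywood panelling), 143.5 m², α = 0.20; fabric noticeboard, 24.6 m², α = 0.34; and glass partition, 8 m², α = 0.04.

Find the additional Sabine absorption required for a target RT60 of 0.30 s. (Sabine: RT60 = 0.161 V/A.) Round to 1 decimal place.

207.2 sabins

Total absorption A₁ = 201.6*0.02 + 201.6*0.43 + 143.5*0.20 + 24.6*0.34 + 8*0.04
  = 4.032 + 86.688 + 28.700 + 8.364 + 0.320 = 128.104 m² sabins.
Target A₂ = 0.161·624.805/0.30 = 335.312 sabins (V = 624.805 m³).
Additional absorption ΔA = 335.312 − 128.104 = 207.2 sabins.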